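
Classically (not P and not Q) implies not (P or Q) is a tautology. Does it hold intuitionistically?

This is a constructively valid De Morgan direction (conjunction of negations to negated disjunction), which is intuitionistically derivable.
If both not P and not Q hold at a world, no accessible world forces P or forces Q, so none forces P or Q.

Yes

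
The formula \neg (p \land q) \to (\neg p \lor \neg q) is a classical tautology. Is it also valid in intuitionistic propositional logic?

This is the constructively invalid direction of De Morgan's law for conjunction, which is not intuitionistically valid.
A Kripke countermodel: worlds u0, u1, u2; order generated by u0 \le u1, u0 \le u2; atoms true at each world — u0:{}; u1:{p}; u2:{q}.
u0 \nVdash \neg (p \land q) \to (\neg p \lor \neg q): already at u0 itself, u0 \Vdash \neg (p \land q) but u0 \nVdash \neg p \lor \neg q.
u0 \nVdash \neg p \lor \neg q: neither disjunct is forced at u0.
u0 \nVdash \neg p since u1 is accessible from u0 and u1 \Vdash p.
So the root u0 does not force the formula.

No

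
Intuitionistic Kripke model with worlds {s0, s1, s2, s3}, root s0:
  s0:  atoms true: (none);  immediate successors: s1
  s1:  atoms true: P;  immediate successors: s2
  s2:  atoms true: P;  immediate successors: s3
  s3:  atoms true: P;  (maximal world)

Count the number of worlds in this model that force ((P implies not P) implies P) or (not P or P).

4

s0: forces it.
s1: forces it.
s2: forces it.
s3: forces it.
Worlds forcing the formula: {s0, s1, s2, s3}.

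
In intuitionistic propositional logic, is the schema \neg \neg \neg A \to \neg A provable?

This is triple-negation reduction, which is intuitionistically derivable.
Assume \neg \neg \neg A and suppose A. Then \neg \neg A (double-negation introduction), contradicting \neg \neg \neg A. So \neg A.

Yes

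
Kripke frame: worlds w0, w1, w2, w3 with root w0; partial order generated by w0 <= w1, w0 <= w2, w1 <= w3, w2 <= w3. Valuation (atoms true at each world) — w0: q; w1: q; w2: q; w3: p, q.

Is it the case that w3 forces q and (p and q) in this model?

Yes

w3 forces q and (p and q) since w3 forces both conjuncts.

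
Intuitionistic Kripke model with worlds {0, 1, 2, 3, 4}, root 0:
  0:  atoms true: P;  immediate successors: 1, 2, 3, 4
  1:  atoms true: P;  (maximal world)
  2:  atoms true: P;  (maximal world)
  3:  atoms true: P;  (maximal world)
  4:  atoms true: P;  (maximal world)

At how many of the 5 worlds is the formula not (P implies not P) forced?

0: forces it.
1: forces it.
2: forces it.
3: forces it.
4: forces it.
Worlds forcing the formula: {0, 1, 2, 3, 4}.

5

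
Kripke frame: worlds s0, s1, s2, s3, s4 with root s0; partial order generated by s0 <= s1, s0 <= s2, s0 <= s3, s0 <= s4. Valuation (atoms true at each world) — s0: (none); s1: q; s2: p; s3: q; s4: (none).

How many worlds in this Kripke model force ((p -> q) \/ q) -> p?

s0: does not force it — s0 ||-/- ((p -> q) \/ q) -> p: at the accessible world s1, s1 ||- (p -> q) \/ q but s1 ||-/- p.
s1: does not force it — s1 ||-/- ((p -> q) \/ q) -> p: already at s1 itself, s1 ||- (p -> q) \/ q but s1 ||-/- p.
s2: forces it.
s3: does not force it.
s4: does not force it.
Worlds forcing the formula: {s2}.

1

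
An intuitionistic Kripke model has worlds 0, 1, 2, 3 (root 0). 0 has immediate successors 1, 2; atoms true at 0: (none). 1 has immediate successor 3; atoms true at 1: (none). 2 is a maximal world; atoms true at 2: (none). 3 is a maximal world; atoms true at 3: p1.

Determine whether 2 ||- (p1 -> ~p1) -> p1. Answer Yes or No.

No

2 ||-/- (p1 -> ~p1) -> p1: already at 2 itself, 2 ||- p1 -> ~p1 but 2 ||-/- p1.
2 lacks atom p1, so 2 ||-/- p1.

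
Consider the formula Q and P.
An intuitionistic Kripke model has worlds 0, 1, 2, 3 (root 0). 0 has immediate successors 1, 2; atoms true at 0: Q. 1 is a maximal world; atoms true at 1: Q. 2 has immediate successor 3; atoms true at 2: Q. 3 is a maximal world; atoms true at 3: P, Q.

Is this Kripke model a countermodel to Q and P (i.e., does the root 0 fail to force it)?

0 does not force Q and P since 0 fails P.
So the root 0 does not force Q and P; the model is a countermodel.

Yes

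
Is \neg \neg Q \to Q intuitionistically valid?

This is double-negation elimination, which is not intuitionistically valid.
A Kripke countermodel: worlds u, v; order generated by u \le v; atoms true at each world — u:{}; v:{Q}.
u \nVdash \neg \neg Q \to Q: already at u itself, u \Vdash \neg \neg Q but u \nVdash Q.
u lacks atom Q, so u \nVdash Q.
So the root u does not force the formula.

No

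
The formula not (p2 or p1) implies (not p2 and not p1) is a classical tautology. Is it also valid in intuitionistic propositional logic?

This is a constructively valid De Morgan direction (negated disjunction to conjunction of negations), which is intuitionistically derivable.
From not (p2 or p1): if p2 held then p2 or p1 would, contradiction — so not p2; similarly not p1.

Yes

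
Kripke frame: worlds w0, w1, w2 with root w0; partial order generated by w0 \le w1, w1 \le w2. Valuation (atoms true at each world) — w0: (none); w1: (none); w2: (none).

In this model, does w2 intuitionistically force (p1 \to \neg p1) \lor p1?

Yes

w2 \Vdash (p1 \to \neg p1) \lor p1 via the disjunct p1 \to \neg p1.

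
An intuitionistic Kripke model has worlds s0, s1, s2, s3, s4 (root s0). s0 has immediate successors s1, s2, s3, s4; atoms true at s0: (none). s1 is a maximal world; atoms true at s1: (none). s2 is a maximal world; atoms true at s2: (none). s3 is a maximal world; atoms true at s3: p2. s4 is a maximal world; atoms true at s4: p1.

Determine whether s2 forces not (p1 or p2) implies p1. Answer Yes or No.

No

s2 does not force not (p1 or p2) implies p1: already at s2 itself, s2 forces not (p1 or p2) but s2 does not force p1.
s2 lacks atom p1, so s2 does not force p1.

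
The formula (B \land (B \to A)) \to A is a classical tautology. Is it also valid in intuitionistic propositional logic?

Yes

This is modus ponens in implicational form, which is intuitionistically derivable.
If a world forces B and B \to A, then applying the implication at that world (which is accessible from itself) gives A.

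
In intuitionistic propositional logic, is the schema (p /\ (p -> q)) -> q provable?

This is modus ponens in implicational form, which is intuitionistically derivable.
If a world forces p and p -> q, then applying the implication at that world (which is accessible from itself) gives q.

Yes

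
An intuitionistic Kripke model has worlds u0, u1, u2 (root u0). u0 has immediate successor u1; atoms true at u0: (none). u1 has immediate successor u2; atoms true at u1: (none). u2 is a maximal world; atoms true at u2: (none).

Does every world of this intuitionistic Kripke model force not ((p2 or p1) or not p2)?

No

Not every world: u0 does not force not ((p2 or p1) or not p2).
u0 does not force not ((p2 or p1) or not p2) since u0 is accessible from u0 and u0 forces (p2 or p1) or not p2.
u0 forces (p2 or p1) or not p2 via the disjunct not p2.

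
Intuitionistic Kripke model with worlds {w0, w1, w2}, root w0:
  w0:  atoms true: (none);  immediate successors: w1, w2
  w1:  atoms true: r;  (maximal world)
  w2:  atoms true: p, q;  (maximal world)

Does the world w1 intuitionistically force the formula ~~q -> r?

Yes

w1 ||- ~~q -> r vacuously: no world accessible from w1 forces the antecedent ~~q.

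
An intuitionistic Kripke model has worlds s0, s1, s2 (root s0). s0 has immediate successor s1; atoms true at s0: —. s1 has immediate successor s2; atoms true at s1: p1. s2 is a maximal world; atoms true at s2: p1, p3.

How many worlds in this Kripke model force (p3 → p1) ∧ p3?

s0: does not force it — s0 ⊮ (p3 → p1) ∧ p3 since s0 fails p3.
s1: does not force it — s1 ⊮ (p3 → p1) ∧ p3 since s1 fails p3.
s2: forces it.
Worlds forcing the formula: {s2}.

1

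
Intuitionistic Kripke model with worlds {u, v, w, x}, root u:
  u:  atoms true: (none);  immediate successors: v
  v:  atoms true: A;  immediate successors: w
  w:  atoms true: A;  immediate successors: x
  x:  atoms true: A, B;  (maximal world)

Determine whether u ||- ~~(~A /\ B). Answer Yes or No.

No

u ||-/- ~~(~A /\ B) since u is accessible from u and u ||- ~(~A /\ B).
u ||- ~(~A /\ B): no world accessible from u forces ~A /\ B.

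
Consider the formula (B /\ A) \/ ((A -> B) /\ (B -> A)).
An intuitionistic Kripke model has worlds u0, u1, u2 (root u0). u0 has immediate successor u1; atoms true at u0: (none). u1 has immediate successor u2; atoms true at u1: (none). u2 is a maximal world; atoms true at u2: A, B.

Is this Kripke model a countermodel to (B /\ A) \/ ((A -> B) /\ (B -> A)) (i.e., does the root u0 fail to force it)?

No

u0 ||- (B /\ A) \/ ((A -> B) /\ (B -> A)) via the disjunct (A -> B) /\ (B -> A).
So the root u0 forces (B /\ A) \/ ((A -> B) /\ (B -> A)); the model is not a countermodel.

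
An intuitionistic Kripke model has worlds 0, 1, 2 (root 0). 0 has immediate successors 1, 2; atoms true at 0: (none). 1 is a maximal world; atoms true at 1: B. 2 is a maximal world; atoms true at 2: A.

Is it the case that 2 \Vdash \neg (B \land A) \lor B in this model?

2 \Vdash \neg (B \land A) \lor B via the disjunct \neg (B \land A).

Yes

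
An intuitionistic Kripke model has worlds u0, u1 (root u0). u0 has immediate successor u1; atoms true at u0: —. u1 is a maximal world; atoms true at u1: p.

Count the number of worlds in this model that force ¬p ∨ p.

u0: does not force it — u0 ⊮ ¬p ∨ p: neither disjunct is forced at u0.
u1: forces it.
Worlds forcing the formula: {u1}.

1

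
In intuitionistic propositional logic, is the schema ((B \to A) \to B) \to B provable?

No

This is Peirce's law, which is not intuitionistically valid.
A Kripke countermodel: worlds 0, 1; order generated by 0 \le 1; atoms true at each world — 0:{}; 1:{B}.
0 \nVdash ((B \to A) \to B) \to B: already at 0 itself, 0 \Vdash (B \to A) \to B but 0 \nVdash B.
0 lacks atom B, so 0 \nVdash B.
So the root 0 does not force the formula.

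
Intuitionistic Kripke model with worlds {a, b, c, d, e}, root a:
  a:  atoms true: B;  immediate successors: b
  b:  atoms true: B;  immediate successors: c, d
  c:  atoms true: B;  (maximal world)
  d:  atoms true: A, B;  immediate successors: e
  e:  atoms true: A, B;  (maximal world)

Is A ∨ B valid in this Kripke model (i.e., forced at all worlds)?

a ⊩ A ∨ B via the disjunct B.
Since the root a forces A ∨ B and forcing is persistent (monotone upward), every world forces it.

Yes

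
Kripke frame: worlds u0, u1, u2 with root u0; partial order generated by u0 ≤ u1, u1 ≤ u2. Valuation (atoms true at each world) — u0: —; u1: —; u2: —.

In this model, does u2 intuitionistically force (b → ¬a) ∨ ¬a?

u2 ⊩ (b → ¬a) ∨ ¬a via the disjunct b → ¬a.

Yes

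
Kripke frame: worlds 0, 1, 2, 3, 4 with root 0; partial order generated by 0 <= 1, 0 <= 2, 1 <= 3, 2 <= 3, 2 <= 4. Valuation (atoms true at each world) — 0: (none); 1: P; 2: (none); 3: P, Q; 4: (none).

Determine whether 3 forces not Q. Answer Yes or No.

3 does not force not Q since 3 is accessible from 3 and 3 forces Q.

No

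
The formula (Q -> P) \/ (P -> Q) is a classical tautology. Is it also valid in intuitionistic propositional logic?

No

This is the Gödel–Dummett linearity axiom, which is not intuitionistically valid.
A Kripke countermodel: worlds w0, w1, w2; order generated by w0 <= w1, w0 <= w2; atoms true at each world — w0:{}; w1:{Q}; w2:{P}.
w0 ||-/- (Q -> P) \/ (P -> Q): neither disjunct is forced at w0.
w0 ||-/- Q -> P: at the accessible world w1, w1 ||- Q but w1 ||-/- P.
w1 lacks atom P, so w1 ||-/- P.
So the root w0 does not force the formula.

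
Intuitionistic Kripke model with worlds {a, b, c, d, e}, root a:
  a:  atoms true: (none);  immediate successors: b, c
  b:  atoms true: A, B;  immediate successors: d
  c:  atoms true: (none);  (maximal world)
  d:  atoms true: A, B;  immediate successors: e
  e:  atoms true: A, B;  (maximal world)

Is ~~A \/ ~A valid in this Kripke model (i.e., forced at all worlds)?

No

Not every world: a ||-/- ~~A \/ ~A.
a ||-/- ~~A \/ ~A: neither disjunct is forced at a.
a ||-/- ~~A since c is accessible from a and c ||- ~A.
c ||- ~A: no world accessible from c forces A.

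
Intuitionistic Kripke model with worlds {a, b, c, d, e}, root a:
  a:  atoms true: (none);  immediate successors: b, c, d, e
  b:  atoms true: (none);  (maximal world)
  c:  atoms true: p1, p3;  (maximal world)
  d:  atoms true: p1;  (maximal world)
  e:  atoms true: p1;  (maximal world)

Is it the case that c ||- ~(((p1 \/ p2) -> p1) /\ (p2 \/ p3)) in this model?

c ||-/- ~(((p1 \/ p2) -> p1) /\ (p2 \/ p3)) since c is accessible from c and c ||- ((p1 \/ p2) -> p1) /\ (p2 \/ p3).
c ||- ((p1 \/ p2) -> p1) /\ (p2 \/ p3) since c forces both conjuncts.

No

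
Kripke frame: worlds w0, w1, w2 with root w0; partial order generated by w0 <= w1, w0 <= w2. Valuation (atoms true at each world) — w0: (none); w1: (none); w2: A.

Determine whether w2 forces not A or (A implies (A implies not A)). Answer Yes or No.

No

w2 does not force not A or (A implies (A implies not A)): neither disjunct is forced at w2.
w2 does not force not A since w2 is accessible from w2 and w2 forces A.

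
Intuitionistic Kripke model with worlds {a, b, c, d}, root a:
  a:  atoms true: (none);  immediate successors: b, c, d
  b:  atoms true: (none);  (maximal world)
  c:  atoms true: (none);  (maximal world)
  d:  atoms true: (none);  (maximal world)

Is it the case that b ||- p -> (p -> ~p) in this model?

b ||- p -> (p -> ~p) vacuously: no world accessible from b forces the antecedent p.

Yes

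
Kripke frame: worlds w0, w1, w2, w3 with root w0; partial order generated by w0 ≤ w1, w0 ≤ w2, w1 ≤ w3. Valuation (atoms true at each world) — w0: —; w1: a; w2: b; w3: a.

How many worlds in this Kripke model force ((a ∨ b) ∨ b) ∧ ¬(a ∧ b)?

3

w0: does not force it — w0 ⊮ ((a ∨ b) ∨ b) ∧ ¬(a ∧ b) since w0 fails (a ∨ b) ∨ b.
w1: forces it.
w2: forces it.
w3: forces it.
Worlds forcing the formula: {w1, w2, w3}.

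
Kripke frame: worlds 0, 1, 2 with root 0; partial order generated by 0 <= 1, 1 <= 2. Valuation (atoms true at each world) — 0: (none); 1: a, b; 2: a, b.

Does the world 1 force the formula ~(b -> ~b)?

Yes

1 ||- ~(b -> ~b): no world accessible from 1 forces b -> ~b.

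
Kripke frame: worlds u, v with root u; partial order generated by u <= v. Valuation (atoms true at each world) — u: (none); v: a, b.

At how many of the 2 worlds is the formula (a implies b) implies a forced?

1

u: does not force it — u does not force (a implies b) implies a: already at u itself, u forces a implies b but u does not force a.
v: forces it.
Worlds forcing the formula: {v}.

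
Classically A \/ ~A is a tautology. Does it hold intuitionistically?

This is the law of excluded middle, which is not intuitionistically valid.
A Kripke countermodel: worlds u0, u1; order generated by u0 <= u1; atoms true at each world — u0:{}; u1:{A}.
u0 ||-/- A \/ ~A: neither disjunct is forced at u0.
u0 lacks atom A, so u0 ||-/- A.
So the root u0 does not force the formula.

No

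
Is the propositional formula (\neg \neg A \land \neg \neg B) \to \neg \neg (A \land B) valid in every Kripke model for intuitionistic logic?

Yes

This is the distribution of double negation over conjunction, which is intuitionistically derivable.
Assume \neg \neg A, \neg \neg B, and \neg (A \land B). From A we'd get \neg B (since A \land B is refuted), contradicting \neg \neg B; so \neg A, contradicting \neg \neg A.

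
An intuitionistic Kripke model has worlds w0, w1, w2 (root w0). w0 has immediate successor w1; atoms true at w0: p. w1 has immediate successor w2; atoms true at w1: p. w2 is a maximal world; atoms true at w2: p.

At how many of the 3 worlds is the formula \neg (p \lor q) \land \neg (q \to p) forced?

w0: does not force it — w0 \nVdash \neg (p \lor q) \land \neg (q \to p) since w0 fails \neg (p \lor q).
w1: does not force it — w1 \nVdash \neg (p \lor q) \land \neg (q \to p) since w1 fails \neg (p \lor q).
w2: does not force it — w2 \nVdash \neg (p \lor q) \land \neg (q \to p) since w2 fails \neg (p \lor q).
Worlds forcing the formula: { }.

0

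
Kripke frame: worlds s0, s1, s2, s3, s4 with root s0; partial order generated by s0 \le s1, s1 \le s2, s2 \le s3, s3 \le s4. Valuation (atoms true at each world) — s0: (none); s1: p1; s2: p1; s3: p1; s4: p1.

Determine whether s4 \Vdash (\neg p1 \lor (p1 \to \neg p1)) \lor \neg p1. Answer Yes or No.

s4 \nVdash (\neg p1 \lor (p1 \to \neg p1)) \lor \neg p1: neither disjunct is forced at s4.
s4 \nVdash \neg p1 \lor (p1 \to \neg p1): neither disjunct is forced at s4.
s4 \nVdash \neg p1 since s4 is accessible from s4 and s4 \Vdash p1.

No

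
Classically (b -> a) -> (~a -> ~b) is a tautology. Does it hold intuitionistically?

This is the forward direction of contraposition, which is intuitionistically derivable.
Assume b -> a and ~a. If b held then a would follow, contradicting ~a; so ~b.

Yes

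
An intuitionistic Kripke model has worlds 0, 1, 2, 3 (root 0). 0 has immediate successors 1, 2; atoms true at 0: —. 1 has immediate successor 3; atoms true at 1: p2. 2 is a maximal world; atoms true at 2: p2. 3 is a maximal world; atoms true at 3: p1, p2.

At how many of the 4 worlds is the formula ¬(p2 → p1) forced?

0: does not force it — 0 ⊮ ¬(p2 → p1) since 3 is accessible from 0 and 3 ⊩ p2 → p1.
1: does not force it.
2: forces it.
3: does not force it.
Worlds forcing the formula: {2}.

1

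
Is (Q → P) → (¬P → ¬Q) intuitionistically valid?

Yes

This is the forward direction of contraposition, which is intuitionistically derivable.
Assume Q → P and ¬P. If Q held then P would follow, contradicting ¬P; so ¬Q.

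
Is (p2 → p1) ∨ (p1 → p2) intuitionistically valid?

No

This is the Gödel–Dummett linearity axiom, which is not intuitionistically valid.
A Kripke countermodel: worlds u0, u1, u2; order generated by u0 ≤ u1, u0 ≤ u2; atoms true at each world — u0:{}; u1:{p2}; u2:{p1}.
u0 ⊮ (p2 → p1) ∨ (p1 → p2): neither disjunct is forced at u0.
u0 ⊮ p2 → p1: at the accessible world u1, u1 ⊩ p2 but u1 ⊮ p1.
u1 lacks atom p1, so u1 ⊮ p1.
So the root u0 does not force the formula.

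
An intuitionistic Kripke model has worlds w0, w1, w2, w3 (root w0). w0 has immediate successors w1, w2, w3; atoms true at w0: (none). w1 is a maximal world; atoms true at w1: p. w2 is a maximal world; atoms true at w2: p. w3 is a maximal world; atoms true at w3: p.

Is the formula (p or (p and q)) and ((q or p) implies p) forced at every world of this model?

No

Not every world: w0 does not force (p or (p and q)) and ((q or p) implies p).
w0 does not force (p or (p and q)) and ((q or p) implies p) since w0 fails p or (p and q).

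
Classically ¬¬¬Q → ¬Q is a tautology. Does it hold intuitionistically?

This is triple-negation reduction, which is intuitionistically derivable.
Assume ¬¬¬Q and suppose Q. Then ¬¬Q (double-negation introduction), contradicting ¬¬¬Q. So ¬Q.

Yes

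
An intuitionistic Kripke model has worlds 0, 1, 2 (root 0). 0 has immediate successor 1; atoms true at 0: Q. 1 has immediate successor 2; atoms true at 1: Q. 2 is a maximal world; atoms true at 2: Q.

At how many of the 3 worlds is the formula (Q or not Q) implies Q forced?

0: forces it.
1: forces it.
2: forces it.
Worlds forcing the formula: {0, 1, 2}.

3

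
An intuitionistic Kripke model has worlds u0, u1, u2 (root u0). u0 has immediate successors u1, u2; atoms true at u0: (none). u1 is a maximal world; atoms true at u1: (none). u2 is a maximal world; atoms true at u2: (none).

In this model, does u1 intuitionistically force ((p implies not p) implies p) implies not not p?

u1 forces ((p implies not p) implies p) implies not not p vacuously: no world accessible from u1 forces the antecedent (p implies not p) implies p.

Yes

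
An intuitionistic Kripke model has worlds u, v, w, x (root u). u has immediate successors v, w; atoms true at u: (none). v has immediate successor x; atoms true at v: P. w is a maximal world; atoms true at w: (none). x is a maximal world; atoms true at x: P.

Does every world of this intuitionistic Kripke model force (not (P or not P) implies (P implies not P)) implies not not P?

No

Not every world: u does not force (not (P or not P) implies (P implies not P)) implies not not P.
u does not force (not (P or not P) implies (P implies not P)) implies not not P: already at u itself, u forces not (P or not P) implies (P implies not P) but u does not force not not P.
u does not force not not P since w is accessible from u and w forces not P.
w forces not P: no world accessible from w forces P.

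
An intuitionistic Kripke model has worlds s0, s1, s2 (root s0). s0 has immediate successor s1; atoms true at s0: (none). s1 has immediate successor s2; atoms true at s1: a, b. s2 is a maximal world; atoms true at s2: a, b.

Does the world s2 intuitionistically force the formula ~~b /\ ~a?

s2 ||-/- ~~b /\ ~a since s2 fails ~a.

No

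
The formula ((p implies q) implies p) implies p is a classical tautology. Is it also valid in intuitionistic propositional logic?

This is Peirce's law, which is not intuitionistically valid.
A Kripke countermodel: worlds 0, 1; order generated by 0 <= 1; atoms true at each world — 0:{}; 1:{p}.
0 does not force ((p implies q) implies p) implies p: already at 0 itself, 0 forces (p implies q) implies p but 0 does not force p.
0 lacks atom p, so 0 does not force p.
So the root 0 does not force the formula.

No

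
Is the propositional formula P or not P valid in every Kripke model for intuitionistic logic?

No

This is the law of excluded middle, which is not intuitionistically valid.
A Kripke countermodel: worlds u, v; order generated by u <= v; atoms true at each world — u:{}; v:{P}.
u does not force P or not P: neither disjunct is forced at u.
u lacks atom P, so u does not force P.
So the root u does not force the formula.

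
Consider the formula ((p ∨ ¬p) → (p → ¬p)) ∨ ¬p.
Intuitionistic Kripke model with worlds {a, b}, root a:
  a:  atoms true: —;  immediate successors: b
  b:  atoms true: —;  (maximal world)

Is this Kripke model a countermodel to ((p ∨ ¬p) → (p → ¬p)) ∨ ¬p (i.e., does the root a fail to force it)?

a ⊩ ((p ∨ ¬p) → (p → ¬p)) ∨ ¬p via the disjunct (p ∨ ¬p) → (p → ¬p).
So the root a forces ((p ∨ ¬p) → (p → ¬p)) ∨ ¬p; the model is not a countermodel.

No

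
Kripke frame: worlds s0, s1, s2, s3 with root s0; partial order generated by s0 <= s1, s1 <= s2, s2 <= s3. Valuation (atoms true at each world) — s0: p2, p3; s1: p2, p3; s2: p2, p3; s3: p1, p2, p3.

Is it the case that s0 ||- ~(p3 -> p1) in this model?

s0 ||-/- ~(p3 -> p1) since s3 is accessible from s0 and s3 ||- p3 -> p1.
s3 ||- p3 -> p1: every world accessible from s3 that forces p3 (namely s3) also forces p1.

No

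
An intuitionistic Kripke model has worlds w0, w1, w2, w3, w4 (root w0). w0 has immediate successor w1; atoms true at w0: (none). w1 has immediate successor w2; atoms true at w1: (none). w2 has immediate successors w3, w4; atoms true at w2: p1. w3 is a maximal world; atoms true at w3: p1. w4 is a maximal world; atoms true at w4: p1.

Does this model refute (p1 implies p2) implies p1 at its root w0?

No

w0 forces (p1 implies p2) implies p1 vacuously: no world accessible from w0 forces the antecedent p1 implies p2.
So the root w0 forces (p1 implies p2) implies p1; the model is not a countermodel.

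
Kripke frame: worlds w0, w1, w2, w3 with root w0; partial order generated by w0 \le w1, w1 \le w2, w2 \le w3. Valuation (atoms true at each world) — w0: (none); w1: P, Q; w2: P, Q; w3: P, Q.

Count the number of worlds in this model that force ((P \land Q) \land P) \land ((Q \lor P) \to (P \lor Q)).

3

w0: does not force it — w0 \nVdash ((P \land Q) \land P) \land ((Q \lor P) \to (P \lor Q)) since w0 fails (P \land Q) \land P.
w1: forces it.
w2: forces it.
w3: forces it.
Worlds forcing the formula: {w1, w2, w3}.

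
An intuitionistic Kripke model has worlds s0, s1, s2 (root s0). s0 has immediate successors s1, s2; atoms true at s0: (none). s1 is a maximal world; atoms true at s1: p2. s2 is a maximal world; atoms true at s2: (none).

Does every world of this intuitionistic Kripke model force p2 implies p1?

No

Not every world: s0 does not force p2 implies p1.
s0 does not force p2 implies p1: at the accessible world s1, s1 forces p2 but s1 does not force p1.
s1 lacks atom p1, so s1 does not force p1.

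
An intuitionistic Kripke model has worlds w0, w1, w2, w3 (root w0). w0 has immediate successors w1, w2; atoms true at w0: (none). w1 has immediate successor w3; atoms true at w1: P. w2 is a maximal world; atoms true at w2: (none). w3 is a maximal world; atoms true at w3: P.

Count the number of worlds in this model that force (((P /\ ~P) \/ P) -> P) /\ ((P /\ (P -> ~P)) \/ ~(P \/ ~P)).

w0: does not force it — w0 ||-/- (((P /\ ~P) \/ P) -> P) /\ ((P /\ (P -> ~P)) \/ ~(P \/ ~P)) since w0 fails (P /\ (P -> ~P)) \/ ~(P \/ ~P).
w1: does not force it.
w2: does not force it.
w3: does not force it.
Worlds forcing the formula: { }.

0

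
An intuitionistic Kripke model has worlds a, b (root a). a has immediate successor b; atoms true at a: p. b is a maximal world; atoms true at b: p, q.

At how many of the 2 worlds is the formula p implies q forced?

a: does not force it — a does not force p implies q: already at a itself, a forces p but a does not force q.
b: forces it.
Worlds forcing the formula: {b}.

1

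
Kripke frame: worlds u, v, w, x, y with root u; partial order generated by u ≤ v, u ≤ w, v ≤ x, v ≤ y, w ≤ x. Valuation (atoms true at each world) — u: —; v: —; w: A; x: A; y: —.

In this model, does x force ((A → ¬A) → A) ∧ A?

x ⊩ ((A → ¬A) → A) ∧ A since x forces both conjuncts.

Yes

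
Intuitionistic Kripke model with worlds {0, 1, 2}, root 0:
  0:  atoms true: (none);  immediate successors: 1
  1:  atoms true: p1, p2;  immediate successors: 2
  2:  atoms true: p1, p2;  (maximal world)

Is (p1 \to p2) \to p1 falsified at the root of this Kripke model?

0 \nVdash (p1 \to p2) \to p1: already at 0 itself, 0 \Vdash p1 \to p2 but 0 \nVdash p1.
0 lacks atom p1, so 0 \nVdash p1.
So the root 0 does not force (p1 \to p2) \to p1; the model is a countermodel.

Yes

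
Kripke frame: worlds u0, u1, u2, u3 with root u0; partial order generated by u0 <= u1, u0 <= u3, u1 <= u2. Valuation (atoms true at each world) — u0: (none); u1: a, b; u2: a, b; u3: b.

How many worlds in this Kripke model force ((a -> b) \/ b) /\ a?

u0: does not force it — u0 ||-/- ((a -> b) \/ b) /\ a since u0 fails a.
u1: forces it.
u2: forces it.
u3: does not force it — u3 ||-/- ((a -> b) \/ b) /\ a since u3 fails a.
Worlds forcing the formula: {u1, u2}.

2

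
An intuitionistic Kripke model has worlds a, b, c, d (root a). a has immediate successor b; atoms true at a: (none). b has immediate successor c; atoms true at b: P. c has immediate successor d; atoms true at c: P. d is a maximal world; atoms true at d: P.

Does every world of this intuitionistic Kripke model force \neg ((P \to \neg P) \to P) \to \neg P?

a \Vdash \neg ((P \to \neg P) \to P) \to \neg P vacuously: no world accessible from a forces the antecedent \neg ((P \to \neg P) \to P).
Since the root a forces \neg ((P \to \neg P) \to P) \to \neg P and forcing is persistent (monotone upward), every world forces it.

Yes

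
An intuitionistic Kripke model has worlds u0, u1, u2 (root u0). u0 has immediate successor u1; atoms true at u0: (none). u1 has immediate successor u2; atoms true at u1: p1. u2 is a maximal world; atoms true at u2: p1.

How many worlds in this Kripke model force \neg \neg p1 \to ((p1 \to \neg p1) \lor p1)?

2

u0: does not force it — u0 \nVdash \neg \neg p1 \to ((p1 \to \neg p1) \lor p1): already at u0 itself, u0 \Vdash \neg \neg p1 but u0 \nVdash (p1 \to \neg p1) \lor p1.
u1: forces it.
u2: forces it.
Worlds forcing the formula: {u1, u2}.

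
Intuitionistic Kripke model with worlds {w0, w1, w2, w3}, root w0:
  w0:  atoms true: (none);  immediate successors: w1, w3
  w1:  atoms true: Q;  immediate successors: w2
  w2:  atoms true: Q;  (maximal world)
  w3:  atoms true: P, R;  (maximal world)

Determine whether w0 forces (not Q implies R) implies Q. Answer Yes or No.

No

w0 does not force (not Q implies R) implies Q: already at w0 itself, w0 forces not Q implies R but w0 does not force Q.
w0 lacks atom Q, so w0 does not force Q.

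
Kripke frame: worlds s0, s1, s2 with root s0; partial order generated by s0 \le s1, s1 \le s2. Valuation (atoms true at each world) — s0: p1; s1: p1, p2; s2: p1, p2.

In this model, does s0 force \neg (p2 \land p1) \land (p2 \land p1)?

No

s0 \nVdash \neg (p2 \land p1) \land (p2 \land p1) since s0 fails \neg (p2 \land p1).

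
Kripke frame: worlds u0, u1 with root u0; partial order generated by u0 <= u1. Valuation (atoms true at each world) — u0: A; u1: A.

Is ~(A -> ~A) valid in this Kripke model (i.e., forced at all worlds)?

Yes

u0 ||- ~(A -> ~A): no world accessible from u0 forces A -> ~A.
Since the root u0 forces ~(A -> ~A) and forcing is persistent (monotone upward), every world forces it.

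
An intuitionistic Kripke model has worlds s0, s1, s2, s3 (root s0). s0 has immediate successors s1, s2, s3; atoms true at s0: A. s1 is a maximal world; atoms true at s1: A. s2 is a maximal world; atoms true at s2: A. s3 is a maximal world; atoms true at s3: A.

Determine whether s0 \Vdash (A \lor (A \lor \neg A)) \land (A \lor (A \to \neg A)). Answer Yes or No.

Yes

s0 \Vdash (A \lor (A \lor \neg A)) \land (A \lor (A \to \neg A)) since s0 forces both conjuncts.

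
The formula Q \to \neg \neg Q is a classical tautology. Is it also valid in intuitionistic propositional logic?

This is double-negation introduction, which is intuitionistically derivable.
If a world forces Q then every accessible world forces Q (persistence), so none forces \neg Q; hence \neg \neg Q.

Yes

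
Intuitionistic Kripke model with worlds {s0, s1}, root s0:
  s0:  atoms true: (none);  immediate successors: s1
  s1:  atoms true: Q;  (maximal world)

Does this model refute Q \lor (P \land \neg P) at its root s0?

s0 \nVdash Q \lor (P \land \neg P): neither disjunct is forced at s0.
s0 lacks atom Q, so s0 \nVdash Q.
So the root s0 does not force Q \lor (P \land \neg P); the model is a countermodel.

Yes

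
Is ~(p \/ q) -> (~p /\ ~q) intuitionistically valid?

This is a constructively valid De Morgan direction (negated disjunction to conjunction of negations), which is intuitionistically derivable.
From ~(p \/ q): if p held then p \/ q would, contradiction — so ~p; similarly ~q.

Yes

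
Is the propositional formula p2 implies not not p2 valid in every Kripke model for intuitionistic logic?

This is double-negation introduction, which is intuitionistically derivable.
If a world forces p2 then every accessible world forces p2 (persistence), so none forces not p2; hence not not p2.

Yes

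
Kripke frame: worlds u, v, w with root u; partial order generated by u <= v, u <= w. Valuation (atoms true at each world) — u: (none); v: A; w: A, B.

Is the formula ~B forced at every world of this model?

Not every world: u ||-/- ~B.
u ||-/- ~B since w is accessible from u and w ||- B.

No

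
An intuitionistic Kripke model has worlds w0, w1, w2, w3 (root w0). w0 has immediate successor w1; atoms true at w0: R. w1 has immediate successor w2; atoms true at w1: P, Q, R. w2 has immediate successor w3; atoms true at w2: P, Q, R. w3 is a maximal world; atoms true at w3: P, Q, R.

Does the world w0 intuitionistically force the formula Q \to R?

w0 \Vdash Q \to R: every world accessible from w0 that forces Q (namely w1, w2, w3) also forces R.

Yes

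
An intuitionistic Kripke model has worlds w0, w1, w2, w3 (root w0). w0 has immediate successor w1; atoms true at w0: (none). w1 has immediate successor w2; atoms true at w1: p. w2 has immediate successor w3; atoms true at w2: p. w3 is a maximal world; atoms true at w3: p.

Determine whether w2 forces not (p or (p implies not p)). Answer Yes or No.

w2 does not force not (p or (p implies not p)) since w2 is accessible from w2 and w2 forces p or (p implies not p).
w2 forces p or (p implies not p) via the disjunct p.

No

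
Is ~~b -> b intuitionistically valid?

This is double-negation elimination, which is not intuitionistically valid.
A Kripke countermodel: worlds 0, 1; order generated by 0 <= 1; atoms true at each world — 0:{}; 1:{b}.
0 ||-/- ~~b -> b: already at 0 itself, 0 ||- ~~b but 0 ||-/- b.
0 lacks atom b, so 0 ||-/- b.
So the root 0 does not force the formula.

No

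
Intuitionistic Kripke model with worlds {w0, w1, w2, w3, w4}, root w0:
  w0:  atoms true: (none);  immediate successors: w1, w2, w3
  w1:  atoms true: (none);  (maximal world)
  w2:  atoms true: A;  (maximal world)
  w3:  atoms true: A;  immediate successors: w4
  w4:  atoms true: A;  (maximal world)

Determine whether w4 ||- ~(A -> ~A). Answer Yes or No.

w4 ||- ~(A -> ~A): no world accessible from w4 forces A -> ~A.

Yes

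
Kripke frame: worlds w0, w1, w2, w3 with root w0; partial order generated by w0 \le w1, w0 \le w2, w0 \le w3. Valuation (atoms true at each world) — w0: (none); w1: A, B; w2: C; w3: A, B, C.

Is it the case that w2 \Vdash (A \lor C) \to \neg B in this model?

w2 \Vdash (A \lor C) \to \neg B: every world accessible from w2 that forces A \lor C (namely w2) also forces \neg B.

Yes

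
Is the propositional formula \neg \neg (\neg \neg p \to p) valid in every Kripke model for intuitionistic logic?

This is the double negation of double-negation elimination, which is intuitionistically derivable.
By Glivenko's theorem the double negation of any classical propositional tautology is intuitionistically provable; \neg \neg p \to p is classically a tautology.

Yes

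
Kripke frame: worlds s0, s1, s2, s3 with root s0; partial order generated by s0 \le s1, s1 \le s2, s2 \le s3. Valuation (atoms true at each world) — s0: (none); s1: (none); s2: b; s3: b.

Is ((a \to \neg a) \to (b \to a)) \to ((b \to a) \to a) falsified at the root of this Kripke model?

s0 \Vdash ((a \to \neg a) \to (b \to a)) \to ((b \to a) \to a) vacuously: no world accessible from s0 forces the antecedent (a \to \neg a) \to (b \to a).
So the root s0 forces ((a \to \neg a) \to (b \to a)) \to ((b \to a) \to a); the model is not a countermodel.

No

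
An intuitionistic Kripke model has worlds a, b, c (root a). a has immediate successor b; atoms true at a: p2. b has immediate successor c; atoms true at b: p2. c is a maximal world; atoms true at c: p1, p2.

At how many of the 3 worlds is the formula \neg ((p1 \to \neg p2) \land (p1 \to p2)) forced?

3

a: forces it.
b: forces it.
c: forces it.
Worlds forcing the formula: {a, b, c}.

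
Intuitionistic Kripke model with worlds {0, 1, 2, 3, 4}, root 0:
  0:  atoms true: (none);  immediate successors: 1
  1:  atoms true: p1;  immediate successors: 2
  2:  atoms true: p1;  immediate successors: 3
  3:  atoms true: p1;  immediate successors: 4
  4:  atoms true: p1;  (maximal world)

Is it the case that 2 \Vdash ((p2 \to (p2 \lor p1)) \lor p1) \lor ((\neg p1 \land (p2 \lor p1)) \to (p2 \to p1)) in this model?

2 \Vdash ((p2 \to (p2 \lor p1)) \lor p1) \lor ((\neg p1 \land (p2 \lor p1)) \to (p2 \to p1)) via the disjunct (p2 \to (p2 \lor p1)) \lor p1.

Yes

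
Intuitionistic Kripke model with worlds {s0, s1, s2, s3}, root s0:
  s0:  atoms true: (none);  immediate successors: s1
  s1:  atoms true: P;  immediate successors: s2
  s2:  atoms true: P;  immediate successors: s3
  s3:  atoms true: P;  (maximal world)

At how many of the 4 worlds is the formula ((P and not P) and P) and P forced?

s0: does not force it — s0 does not force ((P and not P) and P) and P since s0 fails (P and not P) and P.
s1: does not force it — s1 does not force ((P and not P) and P) and P since s1 fails (P and not P) and P.
s2: does not force it — s2 does not force ((P and not P) and P) and P since s2 fails (P and not P) and P.
s3: does not force it.
Worlds forcing the formula: { }.

0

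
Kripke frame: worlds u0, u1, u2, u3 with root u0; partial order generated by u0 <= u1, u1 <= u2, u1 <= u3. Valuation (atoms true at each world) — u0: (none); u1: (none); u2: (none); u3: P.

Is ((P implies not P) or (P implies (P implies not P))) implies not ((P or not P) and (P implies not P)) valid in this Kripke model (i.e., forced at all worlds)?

No

Not every world: u0 does not force ((P implies not P) or (P implies (P implies not P))) implies not ((P or not P) and (P implies not P)).
u0 does not force ((P implies not P) or (P implies (P implies not P))) implies not ((P or not P) and (P implies not P)): at the accessible world u2, u2 forces (P implies not P) or (P implies (P implies not P)) but u2 does not force not ((P or not P) and (P implies not P)).
u2 does not force not ((P or not P) and (P implies not P)) since u2 is accessible from u2 and u2 forces (P or not P) and (P implies not P).
u2 forces (P or not P) and (P implies not P) since u2 forces both conjuncts.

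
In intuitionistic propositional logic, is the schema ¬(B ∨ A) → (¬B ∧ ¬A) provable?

This is a constructively valid De Morgan direction (negated disjunction to conjunction of negations), which is intuitionistically derivable.
From ¬(B ∨ A): if B held then B ∨ A would, contradiction — so ¬B; similarly ¬A.

Yes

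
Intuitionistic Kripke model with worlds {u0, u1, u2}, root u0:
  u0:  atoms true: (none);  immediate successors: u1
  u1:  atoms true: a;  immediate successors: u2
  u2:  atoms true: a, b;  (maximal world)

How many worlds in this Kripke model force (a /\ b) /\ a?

u0: does not force it — u0 ||-/- (a /\ b) /\ a since u0 fails a /\ b.
u1: does not force it — u1 ||-/- (a /\ b) /\ a since u1 fails a /\ b.
u2: forces it.
Worlds forcing the formula: {u2}.

1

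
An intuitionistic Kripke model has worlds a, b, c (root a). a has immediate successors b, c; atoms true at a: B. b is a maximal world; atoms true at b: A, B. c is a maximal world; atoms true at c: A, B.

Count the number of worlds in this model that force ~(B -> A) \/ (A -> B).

3

a: forces it.
b: forces it.
c: forces it.
Worlds forcing the formula: {a, b, c}.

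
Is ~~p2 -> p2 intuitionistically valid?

No

This is double-negation elimination, which is not intuitionistically valid.
A Kripke countermodel: worlds u0, u1; order generated by u0 <= u1; atoms true at each world — u0:{}; u1:{p2}.
u0 ||-/- ~~p2 -> p2: already at u0 itself, u0 ||- ~~p2 but u0 ||-/- p2.
u0 lacks atom p2, so u0 ||-/- p2.
So the root u0 does not force the formula.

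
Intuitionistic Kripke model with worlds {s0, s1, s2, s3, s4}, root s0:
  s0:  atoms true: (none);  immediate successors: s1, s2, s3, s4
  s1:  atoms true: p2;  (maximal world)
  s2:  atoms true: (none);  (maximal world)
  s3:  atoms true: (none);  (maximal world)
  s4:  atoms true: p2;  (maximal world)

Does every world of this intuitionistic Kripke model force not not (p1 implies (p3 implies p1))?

Yes

s0 forces not not (p1 implies (p3 implies p1)): no world accessible from s0 forces not (p1 implies (p3 implies p1)).
Since the root s0 forces not not (p1 implies (p3 implies p1)) and forcing is persistent (monotone upward), every world forces it.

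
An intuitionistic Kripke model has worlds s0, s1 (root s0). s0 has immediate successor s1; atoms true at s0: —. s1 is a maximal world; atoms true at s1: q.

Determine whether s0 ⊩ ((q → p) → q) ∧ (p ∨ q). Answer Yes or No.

No

s0 ⊮ ((q → p) → q) ∧ (p ∨ q) since s0 fails p ∨ q.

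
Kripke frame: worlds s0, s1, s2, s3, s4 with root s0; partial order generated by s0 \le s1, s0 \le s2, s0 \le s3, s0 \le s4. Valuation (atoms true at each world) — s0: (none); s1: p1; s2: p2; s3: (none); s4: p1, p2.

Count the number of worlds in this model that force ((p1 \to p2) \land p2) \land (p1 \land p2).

1

s0: does not force it — s0 \nVdash ((p1 \to p2) \land p2) \land (p1 \land p2) since s0 fails (p1 \to p2) \land p2.
s1: does not force it.
s2: does not force it.
s3: does not force it.
s4: forces it.
Worlds forcing the formula: {s4}.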